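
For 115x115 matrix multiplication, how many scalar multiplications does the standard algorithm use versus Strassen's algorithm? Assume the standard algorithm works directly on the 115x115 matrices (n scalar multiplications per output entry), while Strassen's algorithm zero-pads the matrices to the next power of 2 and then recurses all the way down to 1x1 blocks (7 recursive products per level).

Matrix multiplication for 115x115 matrices:

Strassen's algorithm requires power-of-2 dimensions. Pad 115x115 to 128x128 (next power of 2).

Standard algorithm: 115^3 = 1520875 multiplications
Strassen's algorithm: 7^(log2(128)) = 7^7 = 823543 multiplications
Savings: 1520875 - 823543 = 697332 multiplications

Standard: 1520875 multiplications (115^3). Strassen: 823543 multiplications (7^7, after padding to 128x128). Strassen reduces 8 recursive multiplications to 7 at each level.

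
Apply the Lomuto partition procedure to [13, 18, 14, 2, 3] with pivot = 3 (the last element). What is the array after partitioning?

Lomuto partition with pivot = 3:

Initial array: [13, 18, 14, 2, 3]

arr[0]=13 > 3: no swap
arr[1]=18 > 3: no swap
arr[2]=14 > 3: no swap
arr[3]=2 <= 3: swap with position 0, array becomes [2, 18, 14, 13, 3]

Place pivot at position 1: [2, 3, 14, 13, 18]
Pivot position: 1

After partitioning with pivot 3, the array becomes [2, 3, 14, 13, 18]. The pivot is placed at index 1. All elements to the left of the pivot are <= 3, and all elements to the right are > 3.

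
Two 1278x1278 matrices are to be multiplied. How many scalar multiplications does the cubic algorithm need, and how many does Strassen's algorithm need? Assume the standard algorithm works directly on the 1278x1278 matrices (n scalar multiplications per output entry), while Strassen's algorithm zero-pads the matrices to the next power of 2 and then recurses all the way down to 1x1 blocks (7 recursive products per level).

Matrix multiplication for 1278x1278 matrices:

Strassen's algorithm requires power-of-2 dimensions. Pad 1278x1278 to 2048x2048 (next power of 2).

Standard algorithm: 1278^3 = 2087336952 multiplications
Strassen's algorithm: 7^(log2(2048)) = 7^11 = 1977326743 multiplications
Savings: 2087336952 - 1977326743 = 110010209 multiplications

Standard: 2087336952 multiplications (1278^3). Strassen: 1977326743 multiplications (7^11, after padding to 2048x2048). Strassen reduces 8 recursive multiplications to 7 at each level.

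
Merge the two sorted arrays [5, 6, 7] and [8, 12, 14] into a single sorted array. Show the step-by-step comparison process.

Merging process:

Compare 5 vs 8: take 5 from left. Merged: [5]
Compare 6 vs 8: take 6 from left. Merged: [5, 6]
Compare 7 vs 8: take 7 from left. Merged: [5, 6, 7]
Append remaining from right: [8, 12, 14]. Merged: [5, 6, 7, 8, 12, 14]

Final merged array: [5, 6, 7, 8, 12, 14]
Total comparisons: 3

The merged array is [5, 6, 7, 8, 12, 14], requiring 3 comparisons. The merge step runs in O(n) time where n is the total number of elements.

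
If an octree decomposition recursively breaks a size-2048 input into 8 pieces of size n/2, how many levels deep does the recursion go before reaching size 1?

For divide and conquer with division factor 2:

Problem sizes at each level:
Level 0: 2048
Level 1: 1024
Level 2: 512
Level 3: 256
Level 4: 128
Level 5: 64
Level 6: 32
Level 7: 16
Level 8: 8
Level 9: 4
Level 10: 2
Level 11: 1

The root is level 0 and the size-1 base case is level 11 (the tree spans levels 0 through 11, i.e. 12 levels counting the root), so the depth is the number of divisions: log_2(2048) = 11

The recursion tree depth is log_2(2048) = 11. At each level, the problem size is divided by 2, so it takes 11 divisions to reduce to a base case of size 1. The algorithm makes 8 recursive calls at each level.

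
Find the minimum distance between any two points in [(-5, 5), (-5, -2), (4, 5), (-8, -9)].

Computing all pairwise distances among 4 points:

d((-5, 5), (-5, -2)) = 7.0 <-- minimum
d((-5, 5), (4, 5)) = 9.0
d((-5, 5), (-8, -9)) = 14.3178
d((-5, -2), (4, 5)) = 11.4018
d((-5, -2), (-8, -9)) = 7.6158
d((4, 5), (-8, -9)) = 18.4391

Closest pair: (-5, 5) and (-5, -2) with distance 7.0

The closest pair is (-5, 5) and (-5, -2) with Euclidean distance 7.0. For 4 points, brute-force pairwise comparison is shown above. For large n, the divide-and-conquer algorithm (sort by x, recurse on halves, check the dividing strip) achieves O(n log n).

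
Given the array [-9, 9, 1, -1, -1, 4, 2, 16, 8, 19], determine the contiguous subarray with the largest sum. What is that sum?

Using Kadane's algorithm on [-9, 9, 1, -1, -1, 4, 2, 16, 8, 19]:

Scanning through the array:
Position 1 (value 9): max_ending_here = 9, max_so_far = 9
Position 2 (value 1): max_ending_here = 10, max_so_far = 10
Position 3 (value -1): max_ending_here = 9, max_so_far = 10
Position 4 (value -1): max_ending_here = 8, max_so_far = 10
Position 5 (value 4): max_ending_here = 12, max_so_far = 12
Position 6 (value 2): max_ending_here = 14, max_so_far = 14
Position 7 (value 16): max_ending_here = 30, max_so_far = 30
Position 8 (value 8): max_ending_here = 38, max_so_far = 38
Position 9 (value 19): max_ending_here = 57, max_so_far = 57

Maximum subarray: [9, 1, -1, -1, 4, 2, 16, 8, 19]
Maximum sum: 57

The maximum subarray is [9, 1, -1, -1, 4, 2, 16, 8, 19] with sum 57. This subarray runs from index 1 to index 9.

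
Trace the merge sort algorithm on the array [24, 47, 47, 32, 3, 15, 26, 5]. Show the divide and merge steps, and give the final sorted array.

Merge sort trace:

Split: [24, 47, 47, 32, 3, 15, 26, 5] -> [24, 47, 47, 32] and [3, 15, 26, 5]
  Split: [24, 47, 47, 32] -> [24, 47] and [47, 32]
    Split: [24, 47] -> [24] and [47]
    Merge: [24] + [47] -> [24, 47]
    Split: [47, 32] -> [47] and [32]
    Merge: [47] + [32] -> [32, 47]
  Merge: [24, 47] + [32, 47] -> [24, 32, 47, 47]
  Split: [3, 15, 26, 5] -> [3, 15] and [26, 5]
    Split: [3, 15] -> [3] and [15]
    Merge: [3] + [15] -> [3, 15]
    Split: [26, 5] -> [26] and [5]
    Merge: [26] + [5] -> [5, 26]
  Merge: [3, 15] + [5, 26] -> [3, 5, 15, 26]
Merge: [24, 32, 47, 47] + [3, 5, 15, 26] -> [3, 5, 15, 24, 26, 32, 47, 47]

Final sorted array: [3, 5, 15, 24, 26, 32, 47, 47]

The merge sort proceeds by recursively splitting the array and merging sorted halves.
After all merges, the sorted array is [3, 5, 15, 24, 26, 32, 47, 47].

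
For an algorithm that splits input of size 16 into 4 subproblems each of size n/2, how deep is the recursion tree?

For divide and conquer with division factor 2:

Problem sizes at each level:
Level 0: 16
Level 1: 8
Level 2: 4
Level 3: 2
Level 4: 1

The root is level 0 and the size-1 base case is level 4 (the tree spans levels 0 through 4, i.e. 5 levels counting the root), so the depth is the number of divisions: log_2(16) = 4

The recursion tree depth is log_2(16) = 4. At each level, the problem size is divided by 2, so it takes 4 divisions to reduce to a base case of size 1. The algorithm makes 4 recursive calls at each level.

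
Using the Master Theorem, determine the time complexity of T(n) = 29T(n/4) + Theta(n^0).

Master Theorem for T(n) = 29T(n/4) + O(n^0):

a = 29, b = 4, c = 0
log_b(a) = log_4(29) = 2.4290

Case 1: c = 0 < log_4(29) = 2.4290
T(n) = O(n^(log_4 29))

For T(n) = 29T(n/4) + O(n^0): log_4(29) = 2.4290. This is Case 1 of the Master Theorem (c < log_b(a), work dominated by leaves), giving O(n^(log_4 29)).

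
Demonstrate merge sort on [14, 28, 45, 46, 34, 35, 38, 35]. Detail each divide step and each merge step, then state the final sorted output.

Merge sort trace:

Split: [14, 28, 45, 46, 34, 35, 38, 35] -> [14, 28, 45, 46] and [34, 35, 38, 35]
  Split: [14, 28, 45, 46] -> [14, 28] and [45, 46]
    Split: [14, 28] -> [14] and [28]
    Merge: [14] + [28] -> [14, 28]
    Split: [45, 46] -> [45] and [46]
    Merge: [45] + [46] -> [45, 46]
  Merge: [14, 28] + [45, 46] -> [14, 28, 45, 46]
  Split: [34, 35, 38, 35] -> [34, 35] and [38, 35]
    Split: [34, 35] -> [34] and [35]
    Merge: [34] + [35] -> [34, 35]
    Split: [38, 35] -> [38] and [35]
    Merge: [38] + [35] -> [35, 38]
  Merge: [34, 35] + [35, 38] -> [34, 35, 35, 38]
Merge: [14, 28, 45, 46] + [34, 35, 35, 38] -> [14, 28, 34, 35, 35, 38, 45, 46]

Final sorted array: [14, 28, 34, 35, 35, 38, 45, 46]

The merge sort proceeds by recursively splitting the array and merging sorted halves.
After all merges, the sorted array is [14, 28, 34, 35, 35, 38, 45, 46].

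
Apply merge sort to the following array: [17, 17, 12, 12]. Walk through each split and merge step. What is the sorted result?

Merge sort trace:

Split: [17, 17, 12, 12] -> [17, 17] and [12, 12]
  Split: [17, 17] -> [17] and [17]
  Merge: [17] + [17] -> [17, 17]
  Split: [12, 12] -> [12] and [12]
  Merge: [12] + [12] -> [12, 12]
Merge: [17, 17] + [12, 12] -> [12, 12, 17, 17]

Final sorted array: [12, 12, 17, 17]

The merge sort proceeds by recursively splitting the array and merging sorted halves.
After all merges, the sorted array is [12, 12, 17, 17].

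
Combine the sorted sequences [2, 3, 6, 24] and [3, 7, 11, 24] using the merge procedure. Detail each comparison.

Merging process:

Compare 2 vs 3: take 2 from left. Merged: [2]
Compare 3 vs 3: take 3 from left. Merged: [2, 3]
Compare 6 vs 3: take 3 from right. Merged: [2, 3, 3]
Compare 6 vs 7: take 6 from left. Merged: [2, 3, 3, 6]
Compare 24 vs 7: take 7 from right. Merged: [2, 3, 3, 6, 7]
Compare 24 vs 11: take 11 from right. Merged: [2, 3, 3, 6, 7, 11]
Compare 24 vs 24: take 24 from left. Merged: [2, 3, 3, 6, 7, 11, 24]
Append remaining from right: [24]. Merged: [2, 3, 3, 6, 7, 11, 24, 24]

Final merged array: [2, 3, 3, 6, 7, 11, 24, 24]
Total comparisons: 7

The merged array is [2, 3, 3, 6, 7, 11, 24, 24], requiring 7 comparisons. The merge step runs in O(n) time where n is the total number of elements.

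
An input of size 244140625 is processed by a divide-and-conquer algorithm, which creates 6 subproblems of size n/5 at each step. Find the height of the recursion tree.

For divide and conquer with division factor 5:

Problem sizes at each level:
Level 0: 244140625
Level 1: 48828125
Level 2: 9765625
Level 3: 1953125
Level 4: 390625
Level 5: 78125
Level 6: 15625
Level 7: 3125
Level 8: 625
Level 9: 125
Level 10: 25
Level 11: 5
Level 12: 1

The root is level 0 and the size-1 base case is level 12 (the tree spans levels 0 through 12, i.e. 13 levels counting the root), so the depth is the number of divisions: log_5(244140625) = 12

The recursion tree depth is log_5(244140625) = 12. At each level, the problem size is divided by 5, so it takes 12 divisions to reduce to a base case of size 1. The algorithm makes 6 recursive calls at each level.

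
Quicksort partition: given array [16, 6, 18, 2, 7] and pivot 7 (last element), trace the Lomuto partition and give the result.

Lomuto partition with pivot = 7:

Initial array: [16, 6, 18, 2, 7]

arr[0]=16 > 7: no swap
arr[1]=6 <= 7: swap with position 0, array becomes [6, 16, 18, 2, 7]
arr[2]=18 > 7: no swap
arr[3]=2 <= 7: swap with position 1, array becomes [6, 2, 18, 16, 7]

Place pivot at position 2: [6, 2, 7, 16, 18]
Pivot position: 2

After partitioning with pivot 7, the array becomes [6, 2, 7, 16, 18]. The pivot is placed at index 2. All elements to the left of the pivot are <= 7, and all elements to the right are > 7.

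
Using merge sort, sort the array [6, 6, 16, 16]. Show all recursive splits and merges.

Merge sort trace:

Split: [6, 6, 16, 16] -> [6, 6] and [16, 16]
  Split: [6, 6] -> [6] and [6]
  Merge: [6] + [6] -> [6, 6]
  Split: [16, 16] -> [16] and [16]
  Merge: [16] + [16] -> [16, 16]
Merge: [6, 6] + [16, 16] -> [6, 6, 16, 16]

Final sorted array: [6, 6, 16, 16]

The merge sort proceeds by recursively splitting the array and merging sorted halves.
After all merges, the sorted array is [6, 6, 16, 16].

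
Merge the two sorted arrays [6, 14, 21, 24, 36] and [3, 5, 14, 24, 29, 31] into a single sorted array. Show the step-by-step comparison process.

Merging process:

Compare 6 vs 3: take 3 from right. Merged: [3]
Compare 6 vs 5: take 5 from right. Merged: [3, 5]
Compare 6 vs 14: take 6 from left. Merged: [3, 5, 6]
Compare 14 vs 14: take 14 from left. Merged: [3, 5, 6, 14]
Compare 21 vs 14: take 14 from right. Merged: [3, 5, 6, 14, 14]
Compare 21 vs 24: take 21 from left. Merged: [3, 5, 6, 14, 14, 21]
Compare 24 vs 24: take 24 from left. Merged: [3, 5, 6, 14, 14, 21, 24]
Compare 36 vs 24: take 24 from right. Merged: [3, 5, 6, 14, 14, 21, 24, 24]
Compare 36 vs 29: take 29 from right. Merged: [3, 5, 6, 14, 14, 21, 24, 24, 29]
Compare 36 vs 31: take 31 from right. Merged: [3, 5, 6, 14, 14, 21, 24, 24, 29, 31]
Append remaining from left: [36]. Merged: [3, 5, 6, 14, 14, 21, 24, 24, 29, 31, 36]

Final merged array: [3, 5, 6, 14, 14, 21, 24, 24, 29, 31, 36]
Total comparisons: 10

The merged array is [3, 5, 6, 14, 14, 21, 24, 24, 29, 31, 36], requiring 10 comparisons. The merge step runs in O(n) time where n is the total number of elements.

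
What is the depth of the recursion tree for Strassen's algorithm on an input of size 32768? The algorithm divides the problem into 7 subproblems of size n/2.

For divide and conquer with division factor 2:

Problem sizes at each level:
Level 0: 32768
Level 1: 16384
Level 2: 8192
Level 3: 4096
Level 4: 2048
Level 5: 1024
Level 6: 512
Level 7: 256
Level 8: 128
Level 9: 64
Level 10: 32
Level 11: 16
Level 12: 8
Level 13: 4
Level 14: 2
Level 15: 1

The root is level 0 and the size-1 base case is level 15 (the tree spans levels 0 through 15, i.e. 16 levels counting the root), so the depth is the number of divisions: log_2(32768) = 15

The recursion tree depth is log_2(32768) = 15. At each level, the problem size is divided by 2, so it takes 15 divisions to reduce to a base case of size 1. The algorithm makes 7 recursive calls at each level.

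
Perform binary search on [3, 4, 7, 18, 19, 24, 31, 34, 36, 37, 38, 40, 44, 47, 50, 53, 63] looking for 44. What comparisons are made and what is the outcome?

Binary search for 44 in [3, 4, 7, 18, 19, 24, 31, 34, 36, 37, 38, 40, 44, 47, 50, 53, 63]:

lo=0, hi=16, mid=8, arr[mid]=36 -> 36 < 44, search right half
lo=9, hi=16, mid=12, arr[mid]=44 -> Found target at index 12!

Binary search finds 44 at index 12 after 2 comparisons. The search repeatedly halves the search space by comparing with the middle element.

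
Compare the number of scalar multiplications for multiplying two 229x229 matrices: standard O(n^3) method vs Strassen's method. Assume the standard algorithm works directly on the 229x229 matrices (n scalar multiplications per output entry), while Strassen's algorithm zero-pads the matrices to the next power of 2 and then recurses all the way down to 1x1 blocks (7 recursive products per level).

Matrix multiplication for 229x229 matrices:

Strassen's algorithm requires power-of-2 dimensions. Pad 229x229 to 256x256 (next power of 2).

Standard algorithm: 229^3 = 12008989 multiplications
Strassen's algorithm: 7^(log2(256)) = 7^8 = 5764801 multiplications
Savings: 12008989 - 5764801 = 6244188 multiplications

Standard: 12008989 multiplications (229^3). Strassen: 5764801 multiplications (7^8, after padding to 256x256). Strassen reduces 8 recursive multiplications to 7 at each level.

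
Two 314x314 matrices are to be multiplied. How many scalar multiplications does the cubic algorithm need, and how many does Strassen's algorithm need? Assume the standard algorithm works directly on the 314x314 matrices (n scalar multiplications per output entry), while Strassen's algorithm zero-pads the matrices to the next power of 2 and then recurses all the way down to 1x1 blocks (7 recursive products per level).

Matrix multiplication for 314x314 matrices:

Strassen's algorithm requires power-of-2 dimensions. Pad 314x314 to 512x512 (next power of 2).

Standard algorithm: 314^3 = 30959144 multiplications
Strassen's algorithm: 7^(log2(512)) = 7^9 = 40353607 multiplications
Difference: 30959144 - 40353607 = -9394463 (Strassen uses MORE here due to padding overhead — for small or just-over-power-of-2 n, padding can outweigh the per-level savings)

Standard: 30959144 multiplications (314^3). Strassen: 40353607 multiplications (7^9, after padding to 512x512). Strassen reduces 8 recursive multiplications to 7 at each level.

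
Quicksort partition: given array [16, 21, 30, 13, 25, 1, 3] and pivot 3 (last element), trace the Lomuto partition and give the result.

Lomuto partition with pivot = 3:

Initial array: [16, 21, 30, 13, 25, 1, 3]

arr[0]=16 > 3: no swap
arr[1]=21 > 3: no swap
arr[2]=30 > 3: no swap
arr[3]=13 > 3: no swap
arr[4]=25 > 3: no swap
arr[5]=1 <= 3: swap with position 0, array becomes [1, 21, 30, 13, 25, 16, 3]

Place pivot at position 1: [1, 3, 30, 13, 25, 16, 21]
Pivot position: 1

After partitioning with pivot 3, the array becomes [1, 3, 30, 13, 25, 16, 21]. The pivot is placed at index 1. All elements to the left of the pivot are <= 3, and all elements to the right are > 3.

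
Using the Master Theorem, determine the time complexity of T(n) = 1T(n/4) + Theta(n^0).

Master Theorem for T(n) = 1T(n/4) + O(n^0):

a = 1, b = 4, c = 0
log_b(a) = log_4(1) = 0.0000

Case 2: c = 0 = log_4(1) = 0.0000
T(n) = O(n^0 log n) = O(log n)

For T(n) = 1T(n/4) + O(n^0): log_4(1) = 0.0000. This is Case 2 of the Master Theorem (c = log_b(a), equal work at all levels), giving O(log n).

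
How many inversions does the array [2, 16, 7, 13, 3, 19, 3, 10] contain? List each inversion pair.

Finding inversions in [2, 16, 7, 13, 3, 19, 3, 10]:

(1, 2): arr[1]=16 > arr[2]=7
(1, 3): arr[1]=16 > arr[3]=13
(1, 4): arr[1]=16 > arr[4]=3
(1, 6): arr[1]=16 > arr[6]=3
(1, 7): arr[1]=16 > arr[7]=10
(2, 4): arr[2]=7 > arr[4]=3
(2, 6): arr[2]=7 > arr[6]=3
(3, 4): arr[3]=13 > arr[4]=3
(3, 6): arr[3]=13 > arr[6]=3
(3, 7): arr[3]=13 > arr[7]=10
(5, 6): arr[5]=19 > arr[6]=3
(5, 7): arr[5]=19 > arr[7]=10

Total inversions: 12

The array has 12 inversion(s): (1,2), (1,3), (1,4), (1,6), (1,7), (2,4), (2,6), (3,4), (3,6), (3,7), (5,6), (5,7). Each pair (i,j) satisfies i < j and arr[i] > arr[j].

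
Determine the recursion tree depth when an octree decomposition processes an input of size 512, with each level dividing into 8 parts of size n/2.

For divide and conquer with division factor 2:

Problem sizes at each level:
Level 0: 512
Level 1: 256
Level 2: 128
Level 3: 64
Level 4: 32
Level 5: 16
Level 6: 8
Level 7: 4
Level 8: 2
Level 9: 1

The root is level 0 and the size-1 base case is level 9 (the tree spans levels 0 through 9, i.e. 10 levels counting the root), so the depth is the number of divisions: log_2(512) = 9

The recursion tree depth is log_2(512) = 9. At each level, the problem size is divided by 2, so it takes 9 divisions to reduce to a base case of size 1. The algorithm makes 8 recursive calls at each level.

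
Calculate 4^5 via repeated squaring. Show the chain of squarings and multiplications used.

Computing 4^5 by squaring (build up from 4^1; each line after the first costs one multiplication):

4^1 = 4
4^2 = (4^1)^2 = 4^2 = 16
4^4 = (4^2)^2 = 16^2 = 256
4^5 = 4 * 4^4 = 4 * 256 = 1024

Result: 1024
Multiplications needed: 3 (3 lines after 4^1)

4^5 = 1024. Using exponentiation by squaring, this requires 3 multiplications. The key idea: if the exponent is even, square the half-power; if odd, multiply by the base once.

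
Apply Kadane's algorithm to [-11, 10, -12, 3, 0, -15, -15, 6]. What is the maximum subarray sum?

Using Kadane's algorithm on [-11, 10, -12, 3, 0, -15, -15, 6]:

Scanning through the array:
Position 1 (value 10): max_ending_here = 10, max_so_far = 10
Position 2 (value -12): max_ending_here = -2, max_so_far = 10
Position 3 (value 3): max_ending_here = 3, max_so_far = 10
Position 4 (value 0): max_ending_here = 3, max_so_far = 10
Position 5 (value -15): max_ending_here = -12, max_so_far = 10
Position 6 (value -15): max_ending_here = -15, max_so_far = 10
Position 7 (value 6): max_ending_here = 6, max_so_far = 10

Maximum subarray: [10]
Maximum sum: 10

The maximum subarray is [10] with sum 10. This subarray runs from index 1 to index 1.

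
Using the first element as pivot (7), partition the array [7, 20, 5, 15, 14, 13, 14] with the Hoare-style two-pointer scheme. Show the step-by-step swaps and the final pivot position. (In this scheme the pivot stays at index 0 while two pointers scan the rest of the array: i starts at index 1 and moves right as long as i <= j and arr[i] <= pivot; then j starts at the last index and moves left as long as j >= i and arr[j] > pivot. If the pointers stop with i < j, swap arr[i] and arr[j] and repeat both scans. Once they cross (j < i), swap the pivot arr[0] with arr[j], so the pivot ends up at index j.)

Hoare-style two-pointer partition with pivot = 7:

Initial array: [7, 20, 5, 15, 14, 13, 14]

Pointers start at i = 1, j = 6.
i stops at index 1 (arr[1]=20 > 7), j stops at index 2 (arr[2]=5 <= 7): swap arr[1] and arr[2], array becomes [7, 5, 20, 15, 14, 13, 14]
i ends at 2, j ends at 1: the pointers have crossed (j < i), so scanning stops.

Swap pivot arr[0] with arr[1] to place pivot at position 1: [5, 7, 20, 15, 14, 13, 14]
Pivot position: 1

After partitioning with pivot 7, the array becomes [5, 7, 20, 15, 14, 13, 14]. The pivot is placed at index 1. All elements to the left of the pivot are <= 7, and all elements to the right are > 7.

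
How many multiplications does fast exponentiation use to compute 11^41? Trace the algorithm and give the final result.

Computing 11^41 by squaring (build up from 11^1; each line after the first costs one multiplication):

11^1 = 11
11^2 = (11^1)^2 = 11^2 = 121
11^4 = (11^2)^2 = 121^2 = 14641
11^5 = 11 * 11^4 = 11 * 14641 = 161051
11^10 = (11^5)^2 = 161051^2 = 25937424601
11^20 = (11^10)^2 = 25937424601^2 = 672749994932560009201
11^40 = (11^20)^2 = 672749994932560009201^2 = 452592555681759518058893560348969204658401
11^41 = 11 * 11^40 = 11 * 452592555681759518058893560348969204658401 = 4978518112499354698647829163838661251242411

Result: 4978518112499354698647829163838661251242411
Multiplications needed: 7 (7 lines after 11^1)

11^41 = 4978518112499354698647829163838661251242411. Using exponentiation by squaring, this requires 7 multiplications. The key idea: if the exponent is even, square the half-power; if odd, multiply by the base once.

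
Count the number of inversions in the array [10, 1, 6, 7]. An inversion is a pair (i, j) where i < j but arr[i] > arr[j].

Finding inversions in [10, 1, 6, 7]:

(0, 1): arr[0]=10 > arr[1]=1
(0, 2): arr[0]=10 > arr[2]=6
(0, 3): arr[0]=10 > arr[3]=7

Total inversions: 3

The array has 3 inversion(s): (0,1), (0,2), (0,3). Each pair (i,j) satisfies i < j and arr[i] > arr[j].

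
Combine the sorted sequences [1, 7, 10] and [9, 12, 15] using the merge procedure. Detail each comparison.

Merging process:

Compare 1 vs 9: take 1 from left. Merged: [1]
Compare 7 vs 9: take 7 from left. Merged: [1, 7]
Compare 10 vs 9: take 9 from right. Merged: [1, 7, 9]
Compare 10 vs 12: take 10 from left. Merged: [1, 7, 9, 10]
Append remaining from right: [12, 15]. Merged: [1, 7, 9, 10, 12, 15]

Final merged array: [1, 7, 9, 10, 12, 15]
Total comparisons: 4

The merged array is [1, 7, 9, 10, 12, 15], requiring 4 comparisons. The merge step runs in O(n) time where n is the total number of elements.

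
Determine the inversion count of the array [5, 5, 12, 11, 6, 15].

Finding inversions in [5, 5, 12, 11, 6, 15]:

(2, 3): arr[2]=12 > arr[3]=11
(2, 4): arr[2]=12 > arr[4]=6
(3, 4): arr[3]=11 > arr[4]=6

Total inversions: 3

The array has 3 inversion(s): (2,3), (2,4), (3,4). Each pair (i,j) satisfies i < j and arr[i] > arr[j].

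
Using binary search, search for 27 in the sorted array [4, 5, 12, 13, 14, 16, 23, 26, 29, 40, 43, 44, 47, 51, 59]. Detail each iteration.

Binary search for 27 in [4, 5, 12, 13, 14, 16, 23, 26, 29, 40, 43, 44, 47, 51, 59]:

lo=0, hi=14, mid=7, arr[mid]=26 -> 26 < 27, search right half
lo=8, hi=14, mid=11, arr[mid]=44 -> 44 > 27, search left half
lo=8, hi=10, mid=9, arr[mid]=40 -> 40 > 27, search left half
lo=8, hi=8, mid=8, arr[mid]=29 -> 29 > 27, search left half
lo=8 > hi=7, target 27 not found

Binary search determines that 27 is not in the array after 4 comparisons. The search space was exhausted without finding the target.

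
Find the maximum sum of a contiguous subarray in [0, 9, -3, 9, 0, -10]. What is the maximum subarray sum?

Using Kadane's algorithm on [0, 9, -3, 9, 0, -10]:

Scanning through the array:
Position 1 (value 9): max_ending_here = 9, max_so_far = 9
Position 2 (value -3): max_ending_here = 6, max_so_far = 9
Position 3 (value 9): max_ending_here = 15, max_so_far = 15
Position 4 (value 0): max_ending_here = 15, max_so_far = 15
Position 5 (value -10): max_ending_here = 5, max_so_far = 15

Maximum subarray: [0, 9, -3, 9]
Maximum sum: 15

The maximum subarray is [0, 9, -3, 9] with sum 15. This subarray runs from index 0 to index 3.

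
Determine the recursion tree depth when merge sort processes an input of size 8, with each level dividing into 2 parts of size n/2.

For divide and conquer with division factor 2:

Problem sizes at each level:
Level 0: 8
Level 1: 4
Level 2: 2
Level 3: 1

The root is level 0 and the size-1 base case is level 3 (the tree spans levels 0 through 3, i.e. 4 levels counting the root), so the depth is the number of divisions: log_2(8) = 3

The recursion tree depth is log_2(8) = 3. At each level, the problem size is divided by 2, so it takes 3 divisions to reduce to a base case of size 1. The algorithm makes 2 recursive calls at each level.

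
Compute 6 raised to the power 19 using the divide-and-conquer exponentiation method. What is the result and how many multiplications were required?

Computing 6^19 by squaring (build up from 6^1; each line after the first costs one multiplication):

6^1 = 6
6^2 = (6^1)^2 = 6^2 = 36
6^4 = (6^2)^2 = 36^2 = 1296
6^8 = (6^4)^2 = 1296^2 = 1679616
6^9 = 6 * 6^8 = 6 * 1679616 = 10077696
6^18 = (6^9)^2 = 10077696^2 = 101559956668416
6^19 = 6 * 6^18 = 6 * 101559956668416 = 609359740010496

Result: 609359740010496
Multiplications needed: 6 (6 lines after 6^1)

6^19 = 609359740010496. Using exponentiation by squaring, this requires 6 multiplications. The key idea: if the exponent is even, square the half-power; if odd, multiply by the base once.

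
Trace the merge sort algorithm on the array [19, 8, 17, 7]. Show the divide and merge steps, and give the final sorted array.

Merge sort trace:

Split: [19, 8, 17, 7] -> [19, 8] and [17, 7]
  Split: [19, 8] -> [19] and [8]
  Merge: [19] + [8] -> [8, 19]
  Split: [17, 7] -> [17] and [7]
  Merge: [17] + [7] -> [7, 17]
Merge: [8, 19] + [7, 17] -> [7, 8, 17, 19]

Final sorted array: [7, 8, 17, 19]

The merge sort proceeds by recursively splitting the array and merging sorted halves.
After all merges, the sorted array is [7, 8, 17, 19].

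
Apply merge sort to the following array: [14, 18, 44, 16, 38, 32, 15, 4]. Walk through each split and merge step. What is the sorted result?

Merge sort trace:

Split: [14, 18, 44, 16, 38, 32, 15, 4] -> [14, 18, 44, 16] and [38, 32, 15, 4]
  Split: [14, 18, 44, 16] -> [14, 18] and [44, 16]
    Split: [14, 18] -> [14] and [18]
    Merge: [14] + [18] -> [14, 18]
    Split: [44, 16] -> [44] and [16]
    Merge: [44] + [16] -> [16, 44]
  Merge: [14, 18] + [16, 44] -> [14, 16, 18, 44]
  Split: [38, 32, 15, 4] -> [38, 32] and [15, 4]
    Split: [38, 32] -> [38] and [32]
    Merge: [38] + [32] -> [32, 38]
    Split: [15, 4] -> [15] and [4]
    Merge: [15] + [4] -> [4, 15]
  Merge: [32, 38] + [4, 15] -> [4, 15, 32, 38]
Merge: [14, 16, 18, 44] + [4, 15, 32, 38] -> [4, 14, 15, 16, 18, 32, 38, 44]

Final sorted array: [4, 14, 15, 16, 18, 32, 38, 44]

The merge sort proceeds by recursively splitting the array and merging sorted halves.
After all merges, the sorted array is [4, 14, 15, 16, 18, 32, 38, 44].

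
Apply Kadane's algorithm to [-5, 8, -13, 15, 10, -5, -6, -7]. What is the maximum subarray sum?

Using Kadane's algorithm on [-5, 8, -13, 15, 10, -5, -6, -7]:

Scanning through the array:
Position 1 (value 8): max_ending_here = 8, max_so_far = 8
Position 2 (value -13): max_ending_here = -5, max_so_far = 8
Position 3 (value 15): max_ending_here = 15, max_so_far = 15
Position 4 (value 10): max_ending_here = 25, max_so_far = 25
Position 5 (value -5): max_ending_here = 20, max_so_far = 25
Position 6 (value -6): max_ending_here = 14, max_so_far = 25
Position 7 (value -7): max_ending_here = 7, max_so_far = 25

Maximum subarray: [15, 10]
Maximum sum: 25

The maximum subarray is [15, 10] with sum 25. This subarray runs from index 3 to index 4.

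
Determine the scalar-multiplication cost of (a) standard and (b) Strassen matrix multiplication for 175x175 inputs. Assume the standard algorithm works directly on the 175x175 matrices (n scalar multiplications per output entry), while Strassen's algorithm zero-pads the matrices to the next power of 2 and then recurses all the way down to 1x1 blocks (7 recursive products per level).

Matrix multiplication for 175x175 matrices:

Strassen's algorithm requires power-of-2 dimensions. Pad 175x175 to 256x256 (next power of 2).

Standard algorithm: 175^3 = 5359375 multiplications
Strassen's algorithm: 7^(log2(256)) = 7^8 = 5764801 multiplications
Difference: 5359375 - 5764801 = -405426 (Strassen uses MORE here due to padding overhead — for small or just-over-power-of-2 n, padding can outweigh the per-level savings)

Standard: 5359375 multiplications (175^3). Strassen: 5764801 multiplications (7^8, after padding to 256x256). Strassen reduces 8 recursive multiplications to 7 at each level.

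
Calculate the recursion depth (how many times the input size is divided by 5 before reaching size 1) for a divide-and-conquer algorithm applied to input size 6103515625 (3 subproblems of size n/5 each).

For divide and conquer with division factor 5:

Problem sizes at each level:
Level 0: 6103515625
Level 1: 1220703125
Level 2: 244140625
Level 3: 48828125
Level 4: 9765625
Level 5: 1953125
Level 6: 390625
Level 7: 78125
Level 8: 15625
Level 9: 3125
Level 10: 625
Level 11: 125
Level 12: 25
Level 13: 5
Level 14: 1

The root is level 0 and the size-1 base case is level 14 (the tree spans levels 0 through 14, i.e. 15 levels counting the root), so the depth is the number of divisions: log_5(6103515625) = 14

The recursion tree depth is log_5(6103515625) = 14. At each level, the problem size is divided by 5, so it takes 14 divisions to reduce to a base case of size 1. The algorithm makes 3 recursive calls at each level.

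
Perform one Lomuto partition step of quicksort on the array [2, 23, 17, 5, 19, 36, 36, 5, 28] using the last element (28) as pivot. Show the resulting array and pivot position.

Lomuto partition with pivot = 28:

Initial array: [2, 23, 17, 5, 19, 36, 36, 5, 28]

arr[0]=2 <= 28: swap with position 0, array becomes [2, 23, 17, 5, 19, 36, 36, 5, 28]
arr[1]=23 <= 28: swap with position 1, array becomes [2, 23, 17, 5, 19, 36, 36, 5, 28]
arr[2]=17 <= 28: swap with position 2, array becomes [2, 23, 17, 5, 19, 36, 36, 5, 28]
arr[3]=5 <= 28: swap with position 3, array becomes [2, 23, 17, 5, 19, 36, 36, 5, 28]
arr[4]=19 <= 28: swap with position 4, array becomes [2, 23, 17, 5, 19, 36, 36, 5, 28]
arr[5]=36 > 28: no swap
arr[6]=36 > 28: no swap
arr[7]=5 <= 28: swap with position 5, array becomes [2, 23, 17, 5, 19, 5, 36, 36, 28]

Place pivot at position 6: [2, 23, 17, 5, 19, 5, 28, 36, 36]
Pivot position: 6

After partitioning with pivot 28, the array becomes [2, 23, 17, 5, 19, 5, 28, 36, 36]. The pivot is placed at index 6. All elements to the left of the pivot are <= 28, and all elements to the right are > 28.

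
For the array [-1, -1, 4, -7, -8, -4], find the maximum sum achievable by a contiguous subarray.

Using Kadane's algorithm on [-1, -1, 4, -7, -8, -4]:

Scanning through the array:
Position 1 (value -1): max_ending_here = -1, max_so_far = -1
Position 2 (value 4): max_ending_here = 4, max_so_far = 4
Position 3 (value -7): max_ending_here = -3, max_so_far = 4
Position 4 (value -8): max_ending_here = -8, max_so_far = 4
Position 5 (value -4): max_ending_here = -4, max_so_far = 4

Maximum subarray: [4]
Maximum sum: 4

The maximum subarray is [4] with sum 4. This subarray runs from index 2 to index 2.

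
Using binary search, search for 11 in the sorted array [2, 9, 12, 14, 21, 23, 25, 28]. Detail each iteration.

Binary search for 11 in [2, 9, 12, 14, 21, 23, 25, 28]:

lo=0, hi=7, mid=3, arr[mid]=14 -> 14 > 11, search left half
lo=0, hi=2, mid=1, arr[mid]=9 -> 9 < 11, search right half
lo=2, hi=2, mid=2, arr[mid]=12 -> 12 > 11, search left half
lo=2 > hi=1, target 11 not found

Binary search determines that 11 is not in the array after 3 comparisons. The search space was exhausted without finding the target.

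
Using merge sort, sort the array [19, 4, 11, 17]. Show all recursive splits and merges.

Merge sort trace:

Split: [19, 4, 11, 17] -> [19, 4] and [11, 17]
  Split: [19, 4] -> [19] and [4]
  Merge: [19] + [4] -> [4, 19]
  Split: [11, 17] -> [11] and [17]
  Merge: [11] + [17] -> [11, 17]
Merge: [4, 19] + [11, 17] -> [4, 11, 17, 19]

Final sorted array: [4, 11, 17, 19]

The merge sort proceeds by recursively splitting the array and merging sorted halves.
After all merges, the sorted array is [4, 11, 17, 19].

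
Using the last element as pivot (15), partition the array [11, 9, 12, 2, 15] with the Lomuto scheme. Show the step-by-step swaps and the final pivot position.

Lomuto partition with pivot = 15:

Initial array: [11, 9, 12, 2, 15]

arr[0]=11 <= 15: swap with position 0, array becomes [11, 9, 12, 2, 15]
arr[1]=9 <= 15: swap with position 1, array becomes [11, 9, 12, 2, 15]
arr[2]=12 <= 15: swap with position 2, array becomes [11, 9, 12, 2, 15]
arr[3]=2 <= 15: swap with position 3, array becomes [11, 9, 12, 2, 15]

Place pivot at position 4: [11, 9, 12, 2, 15]
Pivot position: 4

After partitioning with pivot 15, the array becomes [11, 9, 12, 2, 15]. The pivot is placed at index 4. All elements to the left of the pivot are <= 15, and all elements to the right are > 15.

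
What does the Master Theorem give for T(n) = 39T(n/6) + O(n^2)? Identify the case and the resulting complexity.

Master Theorem for T(n) = 39T(n/6) + O(n^2):

a = 39, b = 6, c = 2
log_b(a) = log_6(39) = 2.0447

Case 1: c = 2 < log_6(39) = 2.0447
T(n) = O(n^(log_6 39))

For T(n) = 39T(n/6) + O(n^2): log_6(39) = 2.0447. This is Case 1 of the Master Theorem (c < log_b(a), work dominated by leaves), giving O(n^(log_6 39)).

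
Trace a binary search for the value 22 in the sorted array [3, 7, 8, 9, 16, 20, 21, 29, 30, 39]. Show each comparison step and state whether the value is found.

Binary search for 22 in [3, 7, 8, 9, 16, 20, 21, 29, 30, 39]:

lo=0, hi=9, mid=4, arr[mid]=16 -> 16 < 22, search right half
lo=5, hi=9, mid=7, arr[mid]=29 -> 29 > 22, search left half
lo=5, hi=6, mid=5, arr[mid]=20 -> 20 < 22, search right half
lo=6, hi=6, mid=6, arr[mid]=21 -> 21 < 22, search right half
lo=7 > hi=6, target 22 not found

Binary search determines that 22 is not in the array after 4 comparisons. The search space was exhausted without finding the target.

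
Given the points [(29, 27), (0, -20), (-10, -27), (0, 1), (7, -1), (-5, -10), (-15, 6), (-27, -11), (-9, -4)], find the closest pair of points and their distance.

Computing all pairwise distances among 9 points:

d((29, 27), (0, -20)) = 55.2268
d((29, 27), (-10, -27)) = 66.6108
d((29, 27), (0, 1)) = 38.9487
d((29, 27), (7, -1)) = 35.609
d((29, 27), (-5, -10)) = 50.2494
d((29, 27), (-15, 6)) = 48.7545
d((29, 27), (-27, -11)) = 67.6757
d((29, 27), (-9, -4)) = 49.0408
d((0, -20), (-10, -27)) = 12.2066
d((0, -20), (0, 1)) = 21.0
d((0, -20), (7, -1)) = 20.2485
d((0, -20), (-5, -10)) = 11.1803
d((0, -20), (-15, 6)) = 30.0167
d((0, -20), (-27, -11)) = 28.4605
d((0, -20), (-9, -4)) = 18.3576
d((-10, -27), (0, 1)) = 29.7321
d((-10, -27), (7, -1)) = 31.0644
d((-10, -27), (-5, -10)) = 17.72
d((-10, -27), (-15, 6)) = 33.3766
d((-10, -27), (-27, -11)) = 23.3452
d((-10, -27), (-9, -4)) = 23.0217
d((0, 1), (7, -1)) = 7.2801
d((0, 1), (-5, -10)) = 12.083
d((0, 1), (-15, 6)) = 15.8114
d((0, 1), (-27, -11)) = 29.5466
d((0, 1), (-9, -4)) = 10.2956
d((7, -1), (-5, -10)) = 15.0
d((7, -1), (-15, 6)) = 23.0868
d((7, -1), (-27, -11)) = 35.4401
d((7, -1), (-9, -4)) = 16.2788
d((-5, -10), (-15, 6)) = 18.868
d((-5, -10), (-27, -11)) = 22.0227
d((-5, -10), (-9, -4)) = 7.2111 <-- minimum
d((-15, 6), (-27, -11)) = 20.8087
d((-15, 6), (-9, -4)) = 11.6619
d((-27, -11), (-9, -4)) = 19.3132

Closest pair: (-5, -10) and (-9, -4) with distance 7.2111

The closest pair is (-5, -10) and (-9, -4) with Euclidean distance 7.2111. For 9 points, brute-force pairwise comparison is shown above. For large n, the divide-and-conquer algorithm (sort by x, recurse on halves, check the dividing strip) achieves O(n log n).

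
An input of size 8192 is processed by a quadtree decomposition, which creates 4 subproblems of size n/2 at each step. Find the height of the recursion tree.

For divide and conquer with division factor 2:

Problem sizes at each level:
Level 0: 8192
Level 1: 4096
Level 2: 2048
Level 3: 1024
Level 4: 512
Level 5: 256
Level 6: 128
Level 7: 64
Level 8: 32
Level 9: 16
Level 10: 8
Level 11: 4
Level 12: 2
Level 13: 1

The root is level 0 and the size-1 base case is level 13 (the tree spans levels 0 through 13, i.e. 14 levels counting the root), so the depth is the number of divisions: log_2(8192) = 13

The recursion tree depth is log_2(8192) = 13. At each level, the problem size is divided by 2, so it takes 13 divisions to reduce to a base case of size 1. The algorithm makes 4 recursive calls at each level.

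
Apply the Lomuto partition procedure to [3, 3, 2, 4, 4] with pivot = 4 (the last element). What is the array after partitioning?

Lomuto partition with pivot = 4:

Initial array: [3, 3, 2, 4, 4]

arr[0]=3 <= 4: swap with position 0, array becomes [3, 3, 2, 4, 4]
arr[1]=3 <= 4: swap with position 1, array becomes [3, 3, 2, 4, 4]
arr[2]=2 <= 4: swap with position 2, array becomes [3, 3, 2, 4, 4]
arr[3]=4 <= 4: swap with position 3, array becomes [3, 3, 2, 4, 4]

Place pivot at position 4: [3, 3, 2, 4, 4]
Pivot position: 4

After partitioning with pivot 4, the array becomes [3, 3, 2, 4, 4]. The pivot is placed at index 4. All elements to the left of the pivot are <= 4, and all elements to the right are > 4.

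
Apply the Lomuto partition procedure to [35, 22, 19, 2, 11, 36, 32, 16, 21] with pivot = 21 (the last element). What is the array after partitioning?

Lomuto partition with pivot = 21:

Initial array: [35, 22, 19, 2, 11, 36, 32, 16, 21]

arr[0]=35 > 21: no swap
arr[1]=22 > 21: no swap
arr[2]=19 <= 21: swap with position 0, array becomes [19, 22, 35, 2, 11, 36, 32, 16, 21]
arr[3]=2 <= 21: swap with position 1, array becomes [19, 2, 35, 22, 11, 36, 32, 16, 21]
arr[4]=11 <= 21: swap with position 2, array becomes [19, 2, 11, 22, 35, 36, 32, 16, 21]
arr[5]=36 > 21: no swap
arr[6]=32 > 21: no swap
arr[7]=16 <= 21: swap with position 3, array becomes [19, 2, 11, 16, 35, 36, 32, 22, 21]

Place pivot at position 4: [19, 2, 11, 16, 21, 36, 32, 22, 35]
Pivot position: 4

After partitioning with pivot 21, the array becomes [19, 2, 11, 16, 21, 36, 32, 22, 35]. The pivot is placed at index 4. All elements to the left of the pivot are <= 21, and all elements to the right are > 21.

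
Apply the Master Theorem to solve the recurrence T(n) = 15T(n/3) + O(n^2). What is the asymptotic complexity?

Master Theorem for T(n) = 15T(n/3) + O(n^2):

a = 15, b = 3, c = 2
log_b(a) = log_3(15) = 2.4650

Case 1: c = 2 < log_3(15) = 2.4650
T(n) = O(n^(log_3 15))

For T(n) = 15T(n/3) + O(n^2): log_3(15) = 2.4650. This is Case 1 of the Master Theorem (c < log_b(a), work dominated by leaves), giving O(n^(log_3 15)).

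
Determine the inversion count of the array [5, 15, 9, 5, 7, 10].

Finding inversions in [5, 15, 9, 5, 7, 10]:

(1, 2): arr[1]=15 > arr[2]=9
(1, 3): arr[1]=15 > arr[3]=5
(1, 4): arr[1]=15 > arr[4]=7
(1, 5): arr[1]=15 > arr[5]=10
(2, 3): arr[2]=9 > arr[3]=5
(2, 4): arr[2]=9 > arr[4]=7

Total inversions: 6

The array has 6 inversion(s): (1,2), (1,3), (1,4), (1,5), (2,3), (2,4). Each pair (i,j) satisfies i < j and arr[i] > arr[j].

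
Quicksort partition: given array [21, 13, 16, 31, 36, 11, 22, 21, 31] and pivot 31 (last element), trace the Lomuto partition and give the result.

Lomuto partition with pivot = 31:

Initial array: [21, 13, 16, 31, 36, 11, 22, 21, 31]

arr[0]=21 <= 31: swap with position 0, array becomes [21, 13, 16, 31, 36, 11, 22, 21, 31]
arr[1]=13 <= 31: swap with position 1, array becomes [21, 13, 16, 31, 36, 11, 22, 21, 31]
arr[2]=16 <= 31: swap with position 2, array becomes [21, 13, 16, 31, 36, 11, 22, 21, 31]
arr[3]=31 <= 31: swap with position 3, array becomes [21, 13, 16, 31, 36, 11, 22, 21, 31]
arr[4]=36 > 31: no swap
arr[5]=11 <= 31: swap with position 4, array becomes [21, 13, 16, 31, 11, 36, 22, 21, 31]
arr[6]=22 <= 31: swap with position 5, array becomes [21, 13, 16, 31, 11, 22, 36, 21, 31]
arr[7]=21 <= 31: swap with position 6, array becomes [21, 13, 16, 31, 11, 22, 21, 36, 31]

Place pivot at position 7: [21, 13, 16, 31, 11, 22, 21, 31, 36]
Pivot position: 7

After partitioning with pivot 31, the array becomes [21, 13, 16, 31, 11, 22, 21, 31, 36]. The pivot is placed at index 7. All elements to the left of the pivot are <= 31, and all elements to the right are > 31.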